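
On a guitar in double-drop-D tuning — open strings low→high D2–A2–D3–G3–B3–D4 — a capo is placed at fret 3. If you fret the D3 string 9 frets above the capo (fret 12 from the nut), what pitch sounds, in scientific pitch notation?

The capo raises the open D3 by 3 semitones to F3; fretting 9 more gives D3 + 3 + 9 = D3 + 12 semitones = D4.

D4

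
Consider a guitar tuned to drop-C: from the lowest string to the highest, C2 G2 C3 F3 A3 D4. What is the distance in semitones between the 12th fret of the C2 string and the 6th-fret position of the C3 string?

C2 at fret 12 → C3 (MIDI 48); C3 at fret 6 → F♯3 (MIDI 54).
48 − 54 = -6, so the two pitches are 6 semitones apart, with F♯3 the higher.

6 semitones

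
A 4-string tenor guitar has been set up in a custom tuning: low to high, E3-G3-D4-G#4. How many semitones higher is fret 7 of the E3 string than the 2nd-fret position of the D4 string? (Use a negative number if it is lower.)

-5 semitones

E3 at fret 7 → B3 (MIDI 59); D4 at fret 2 → E4 (MIDI 64).
59 − 64 = -5, so the two pitches are 5 semitones apart.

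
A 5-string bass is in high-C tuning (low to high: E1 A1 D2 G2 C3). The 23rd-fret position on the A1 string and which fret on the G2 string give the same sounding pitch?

Fret 23 on A1 is MIDI 33 + 23 = 56 (G#3). On the G2 string (open MIDI 43), that pitch is 56 − 43 = fret 13.

13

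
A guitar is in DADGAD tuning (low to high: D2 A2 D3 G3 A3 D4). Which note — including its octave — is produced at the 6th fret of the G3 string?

C#4

G3 is MIDI 55. Adding 6 gives 61, which is C#4.
(Equivalently spelled Db4.)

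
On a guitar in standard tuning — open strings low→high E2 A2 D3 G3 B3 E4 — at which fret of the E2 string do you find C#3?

C#3 is 9 semitones above the open E2 (E–F–F#–G–G#–A–A#–B–C–C#), so it sits at fret 9.

9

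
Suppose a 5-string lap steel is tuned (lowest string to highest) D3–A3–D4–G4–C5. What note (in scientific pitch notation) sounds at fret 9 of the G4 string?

The open G4 string plus 9 semitones: G–G#–A–A#–B–C–C#–D–D#–E.
The walk passes from B into C once, so the octave number goes from 4 to 5.

E5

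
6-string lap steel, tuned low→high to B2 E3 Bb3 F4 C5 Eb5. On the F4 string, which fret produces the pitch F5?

F5 is 12 semitones above the open F4 (F–Gb–G–Ab–…–Eb–E–F), so it sits at fret 12.

12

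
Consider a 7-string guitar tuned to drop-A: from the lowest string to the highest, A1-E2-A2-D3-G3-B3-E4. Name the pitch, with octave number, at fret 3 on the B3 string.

The open B3 string plus 3 semitones: B–C–C#–D.
The walk passes from B into C once, so the octave number goes from 3 to 4.

D4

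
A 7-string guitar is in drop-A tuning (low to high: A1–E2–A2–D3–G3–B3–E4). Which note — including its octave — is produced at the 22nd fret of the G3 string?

G3 is MIDI 55. Adding 22 gives 77, which is F5.

F5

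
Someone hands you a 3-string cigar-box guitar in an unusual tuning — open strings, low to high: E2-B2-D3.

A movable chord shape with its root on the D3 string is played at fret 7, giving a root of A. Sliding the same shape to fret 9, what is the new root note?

B

Moving from fret 7 to fret 9 shifts the root by 2 semitones.
A up 2 semitones is B.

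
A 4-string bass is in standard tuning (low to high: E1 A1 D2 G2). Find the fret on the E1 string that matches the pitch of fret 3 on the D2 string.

D2 at fret 3 is D2 + 3 semitones = F2.
The open E1 string is 10 semitones below the open D2, so the same pitch on the E1 string lies at fret 3 + 10 = 13.

13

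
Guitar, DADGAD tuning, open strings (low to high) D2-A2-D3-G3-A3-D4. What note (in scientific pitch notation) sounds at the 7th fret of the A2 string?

The open A2 string plus 7 semitones: A–A#–B–C–C#–D–D#–E.
The walk passes from B into C once, so the octave number goes from 2 to 3.

E3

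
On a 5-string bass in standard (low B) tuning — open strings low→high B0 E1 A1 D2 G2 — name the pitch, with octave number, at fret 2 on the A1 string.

B1

The open A1 string plus 2 semitones: A–A#–B.
No B→C boundary is crossed, so the octave stays at 1.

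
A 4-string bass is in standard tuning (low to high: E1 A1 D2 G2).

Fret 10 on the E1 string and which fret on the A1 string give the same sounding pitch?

E1 at fret 10 is E1 + 10 semitones = D2.
The open A1 string is 5 semitones above the open E1, so the same pitch on the A1 string lies at fret 10 − 5 = 5.

5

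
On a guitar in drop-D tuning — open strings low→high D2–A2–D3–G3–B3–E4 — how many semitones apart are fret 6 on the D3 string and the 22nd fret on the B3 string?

D3 at fret 6 → G#3 (MIDI 56); B3 at fret 22 → A5 (MIDI 81).
56 − 81 = -25, so the two pitches are 25 semitones apart, with A5 the higher.

25 semitones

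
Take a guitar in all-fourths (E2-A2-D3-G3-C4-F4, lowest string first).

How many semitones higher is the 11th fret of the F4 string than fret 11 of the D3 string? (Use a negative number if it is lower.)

F4 at fret 11 → E5 (MIDI 76); D3 at fret 11 → C#4 (MIDI 61).
76 − 61 = 15, so the two pitches are 15 semitones apart.

15 semitones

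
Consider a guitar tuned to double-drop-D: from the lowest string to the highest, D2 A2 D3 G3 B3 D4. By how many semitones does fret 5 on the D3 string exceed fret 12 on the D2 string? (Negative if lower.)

5 semitones

D3 at fret 5 → G3 (MIDI 55); D2 at fret 12 → D3 (MIDI 50).
55 − 50 = 5, so the two pitches are 5 semitones apart.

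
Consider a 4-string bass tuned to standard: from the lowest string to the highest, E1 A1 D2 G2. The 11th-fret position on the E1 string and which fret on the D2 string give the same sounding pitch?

1

E1 at fret 11 is E1 + 11 semitones = D#2.
The open D2 string is 10 semitones above the open E1, so the same pitch on the D2 string lies at fret 11 − 10 = 1.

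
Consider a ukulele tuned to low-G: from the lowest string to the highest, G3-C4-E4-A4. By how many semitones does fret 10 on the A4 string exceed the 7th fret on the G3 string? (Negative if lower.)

17 semitones

A4 at fret 10 → G5 (MIDI 79); G3 at fret 7 → D4 (MIDI 62).
79 − 62 = 17, so the two pitches are 17 semitones apart.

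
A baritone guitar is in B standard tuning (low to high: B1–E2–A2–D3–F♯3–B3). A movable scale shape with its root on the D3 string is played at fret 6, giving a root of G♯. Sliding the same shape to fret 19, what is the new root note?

A

Moving from fret 6 to fret 19 shifts the root by 13 semitones.
G♯ up 13 semitones is A.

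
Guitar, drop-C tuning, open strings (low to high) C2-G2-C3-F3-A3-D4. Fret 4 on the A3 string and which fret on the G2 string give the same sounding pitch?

18

Fret 4 on A3 is MIDI 57 + 4 = 61 (C#4). On the G2 string (open MIDI 43), that pitch is 61 − 43 = fret 18.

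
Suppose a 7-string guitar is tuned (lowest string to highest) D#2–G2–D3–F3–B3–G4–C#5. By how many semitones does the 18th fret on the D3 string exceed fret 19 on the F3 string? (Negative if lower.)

-4 semitones

D3 at fret 18 → G#4 (MIDI 68); F3 at fret 19 → C5 (MIDI 72).
68 − 72 = -4, so the two pitches are 4 semitones apart.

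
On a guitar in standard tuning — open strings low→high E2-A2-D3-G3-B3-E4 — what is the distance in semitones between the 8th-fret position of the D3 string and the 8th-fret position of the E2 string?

10 semitones

D3 at fret 8 → A#3 (MIDI 58); E2 at fret 8 → C3 (MIDI 48).
58 − 48 = 10, so the two pitches are 10 semitones apart, with A#3 the higher.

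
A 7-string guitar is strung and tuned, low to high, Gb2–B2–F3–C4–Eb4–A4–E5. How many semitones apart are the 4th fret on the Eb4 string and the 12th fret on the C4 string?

Eb4 at fret 4 → G4 (MIDI 67); C4 at fret 12 → C5 (MIDI 72).
67 − 72 = -5, so the two pitches are 5 semitones apart, with C5 the higher.

5 semitones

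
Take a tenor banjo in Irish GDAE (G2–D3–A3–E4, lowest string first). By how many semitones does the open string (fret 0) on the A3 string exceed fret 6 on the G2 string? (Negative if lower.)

A3 at fret 0 → A3 (MIDI 57); G2 at fret 6 → C♯3 (MIDI 49).
57 − 49 = 8, so the two pitches are 8 semitones apart.

8 semitones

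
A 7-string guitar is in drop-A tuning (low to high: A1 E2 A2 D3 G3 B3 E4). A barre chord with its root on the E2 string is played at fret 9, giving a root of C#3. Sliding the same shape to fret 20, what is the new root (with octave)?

Moving from fret 9 to fret 20 shifts the root by 11 semitones.
C#3 up 11 semitones is C4.

C4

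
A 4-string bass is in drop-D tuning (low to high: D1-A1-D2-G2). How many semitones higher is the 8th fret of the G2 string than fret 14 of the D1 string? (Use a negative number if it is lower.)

G2 at fret 8 → D♯3 (MIDI 51); D1 at fret 14 → E2 (MIDI 40).
51 − 40 = 11, so the two pitches are 11 semitones apart.

11 semitones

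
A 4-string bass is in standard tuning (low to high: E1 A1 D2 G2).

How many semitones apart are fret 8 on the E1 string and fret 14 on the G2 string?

21 semitones

E1 at fret 8 → C2 (MIDI 36); G2 at fret 14 → A3 (MIDI 57).
36 − 57 = -21, so the two pitches are 21 semitones apart, with A3 the higher.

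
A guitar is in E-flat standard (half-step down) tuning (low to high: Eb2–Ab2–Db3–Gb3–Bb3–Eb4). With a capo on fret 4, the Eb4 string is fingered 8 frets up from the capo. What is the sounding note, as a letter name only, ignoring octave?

The capo raises the open Eb4 by 4 semitones to G4; fretting 8 more gives Eb4 + 4 + 8 = Eb4 + 12 semitones, landing on Eb.

Eb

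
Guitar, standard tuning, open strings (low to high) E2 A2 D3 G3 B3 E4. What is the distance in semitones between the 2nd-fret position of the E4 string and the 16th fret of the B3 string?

9 semitones

E4 at fret 2 → F#4 (MIDI 66); B3 at fret 16 → D#5 (MIDI 75).
66 − 75 = -9, so the two pitches are 9 semitones apart, with D#5 the higher.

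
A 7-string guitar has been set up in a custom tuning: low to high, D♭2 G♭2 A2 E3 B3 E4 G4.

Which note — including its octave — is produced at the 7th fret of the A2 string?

The open A2 string plus 7 semitones: A–Bb–B–C–Db–D–Eb–E.
The walk passes from B into C once, so the octave number goes from 2 to 3.

E3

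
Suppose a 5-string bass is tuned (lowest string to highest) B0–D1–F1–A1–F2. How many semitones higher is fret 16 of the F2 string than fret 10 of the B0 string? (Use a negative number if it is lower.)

F2 at fret 16 → A3 (MIDI 57); B0 at fret 10 → A1 (MIDI 33).
57 − 33 = 24, so the two pitches are 24 semitones apart.

24 semitones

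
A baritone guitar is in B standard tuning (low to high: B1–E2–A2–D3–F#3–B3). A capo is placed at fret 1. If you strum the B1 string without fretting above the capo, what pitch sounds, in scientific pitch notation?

The capo raises the open B1 by 1 semitone to C2; fretting 0 more gives B1 + 1 + 0 = B1 + 1 semitone = C2.

C2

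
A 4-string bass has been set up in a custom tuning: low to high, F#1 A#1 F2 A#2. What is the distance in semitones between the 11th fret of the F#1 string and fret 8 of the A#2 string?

F#1 at fret 11 → F2 (MIDI 41); A#2 at fret 8 → F#3 (MIDI 54).
41 − 54 = -13, so the two pitches are 13 semitones apart, with F#3 the higher.

13 semitones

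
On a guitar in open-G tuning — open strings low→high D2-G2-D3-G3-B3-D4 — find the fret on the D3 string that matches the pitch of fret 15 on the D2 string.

Fret 15 on D2 is MIDI 38 + 15 = 53 (F3). On the D3 string (open MIDI 50), that pitch is 53 − 50 = fret 3.

3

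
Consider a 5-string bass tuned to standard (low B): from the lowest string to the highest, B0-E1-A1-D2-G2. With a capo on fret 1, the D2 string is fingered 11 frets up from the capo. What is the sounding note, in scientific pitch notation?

The capo raises the open D2 by 1 semitone to D♯2; fretting 11 more gives D2 + 1 + 11 = D2 + 12 semitones = D3.

D3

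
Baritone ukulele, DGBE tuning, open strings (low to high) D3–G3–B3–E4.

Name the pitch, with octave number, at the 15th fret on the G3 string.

A#4

The open G3 string plus 15 semitones: G–G#–A–A#–…–G#–A–A#.
The walk passes from B into C once, so the octave number goes from 3 to 4.
(Equivalently spelled Bb4.)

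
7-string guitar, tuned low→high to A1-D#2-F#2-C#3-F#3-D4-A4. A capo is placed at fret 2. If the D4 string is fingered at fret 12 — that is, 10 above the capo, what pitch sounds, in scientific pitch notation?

D5

The capo raises the open D4 by 2 semitones to E4; fretting 10 more gives D4 + 2 + 10 = D4 + 12 semitones = D5.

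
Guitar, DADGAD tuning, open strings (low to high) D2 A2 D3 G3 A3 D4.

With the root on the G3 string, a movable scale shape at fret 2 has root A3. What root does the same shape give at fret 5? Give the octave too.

C4

Moving from fret 2 to fret 5 shifts the root by 3 semitones.
A3 up 3 semitones is C4.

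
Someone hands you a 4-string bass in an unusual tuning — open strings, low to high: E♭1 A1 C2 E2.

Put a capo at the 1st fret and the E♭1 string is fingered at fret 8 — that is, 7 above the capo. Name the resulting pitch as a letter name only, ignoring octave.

B

The capo raises the open E♭1 by 1 semitone to E1; fretting 7 more gives E♭1 + 1 + 7 = E♭1 + 8 semitones, landing on B.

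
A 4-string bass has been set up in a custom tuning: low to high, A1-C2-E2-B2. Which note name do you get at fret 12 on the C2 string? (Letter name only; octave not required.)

C

C2 is MIDI 36. Adding 12 gives 48; 48 mod 12 = 0, i.e. C.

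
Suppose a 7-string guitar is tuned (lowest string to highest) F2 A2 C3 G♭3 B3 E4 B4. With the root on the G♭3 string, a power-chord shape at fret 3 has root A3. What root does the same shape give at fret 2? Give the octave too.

Moving from fret 3 to fret 2 shifts the root by -1 semitone.
A3 down 1 semitone is A♭3.

A♭3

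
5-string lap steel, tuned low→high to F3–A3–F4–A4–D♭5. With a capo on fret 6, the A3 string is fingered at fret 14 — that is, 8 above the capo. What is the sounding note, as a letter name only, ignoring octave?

The capo raises the open A3 by 6 semitones to E♭4; fretting 8 more gives A3 + 6 + 8 = A3 + 14 semitones, landing on B.

B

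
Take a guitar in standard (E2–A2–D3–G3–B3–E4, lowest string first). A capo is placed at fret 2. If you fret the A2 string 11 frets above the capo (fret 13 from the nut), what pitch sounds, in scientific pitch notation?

The capo raises the open A2 by 2 semitones to B2; fretting 11 more gives A2 + 2 + 11 = A2 + 13 semitones = A#3.

A#3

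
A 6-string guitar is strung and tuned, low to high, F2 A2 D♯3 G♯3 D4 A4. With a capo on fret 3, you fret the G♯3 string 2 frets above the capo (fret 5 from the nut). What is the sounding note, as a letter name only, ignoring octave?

The capo raises the open G♯3 by 3 semitones to B3; fretting 2 more gives G♯3 + 3 + 2 = G♯3 + 5 semitones, landing on C♯.

C♯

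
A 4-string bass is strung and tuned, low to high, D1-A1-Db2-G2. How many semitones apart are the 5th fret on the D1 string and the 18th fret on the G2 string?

30 semitones

D1 at fret 5 → G1 (MIDI 31); G2 at fret 18 → Db4 (MIDI 61).
31 − 61 = -30, so the two pitches are 30 semitones apart, with Db4 the higher.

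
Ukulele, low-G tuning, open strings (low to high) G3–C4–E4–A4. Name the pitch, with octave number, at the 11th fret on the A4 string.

G♯5

Each fret is one semitone, so A4 + 11 = G♯5.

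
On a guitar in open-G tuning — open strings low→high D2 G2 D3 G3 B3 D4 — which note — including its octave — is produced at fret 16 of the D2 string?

D2 is MIDI 38. Adding 16 gives 54, which is F♯3.

F♯3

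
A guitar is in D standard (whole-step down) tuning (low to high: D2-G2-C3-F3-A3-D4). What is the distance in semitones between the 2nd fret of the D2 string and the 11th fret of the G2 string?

14 semitones

D2 at fret 2 → E2 (MIDI 40); G2 at fret 11 → F♯3 (MIDI 54).
40 − 54 = -14, so the two pitches are 14 semitones apart, with F♯3 the higher.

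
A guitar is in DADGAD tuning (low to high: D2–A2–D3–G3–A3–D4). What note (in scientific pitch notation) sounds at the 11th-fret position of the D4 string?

The open D4 string plus 11 semitones: D–D#–E–F–…–B–C–C#.
The walk passes from B into C once, so the octave number goes from 4 to 5.
(Equivalently spelled Db5.)

C#5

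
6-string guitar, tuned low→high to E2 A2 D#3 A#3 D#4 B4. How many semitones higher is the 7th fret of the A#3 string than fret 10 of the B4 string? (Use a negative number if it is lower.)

-16 semitones

A#3 at fret 7 → F4 (MIDI 65); B4 at fret 10 → A5 (MIDI 81).
65 − 81 = -16, so the two pitches are 16 semitones apart.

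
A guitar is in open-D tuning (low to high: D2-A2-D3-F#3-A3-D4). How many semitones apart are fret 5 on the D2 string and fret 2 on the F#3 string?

13 semitones

D2 at fret 5 → G2 (MIDI 43); F#3 at fret 2 → G#3 (MIDI 56).
43 − 56 = -13, so the two pitches are 13 semitones apart, with G#3 the higher.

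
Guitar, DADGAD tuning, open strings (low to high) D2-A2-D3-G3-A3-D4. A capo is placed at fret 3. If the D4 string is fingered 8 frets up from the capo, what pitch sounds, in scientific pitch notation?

The capo raises the open D4 by 3 semitones to F4; fretting 8 more gives D4 + 3 + 8 = D4 + 11 semitones = C#5.
(Also written Db.)

C#5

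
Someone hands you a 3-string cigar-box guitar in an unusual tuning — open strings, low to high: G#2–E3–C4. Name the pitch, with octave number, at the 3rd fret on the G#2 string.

The open G#2 string plus 3 semitones: G#–A–A#–B.
No B→C boundary is crossed, so the octave stays at 2.

B2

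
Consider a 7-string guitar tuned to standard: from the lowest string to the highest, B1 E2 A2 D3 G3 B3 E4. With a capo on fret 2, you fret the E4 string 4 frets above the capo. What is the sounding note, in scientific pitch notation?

The capo raises the open E4 by 2 semitones to F♯4; fretting 4 more gives E4 + 2 + 4 = E4 + 6 semitones = A♯4.

A♯4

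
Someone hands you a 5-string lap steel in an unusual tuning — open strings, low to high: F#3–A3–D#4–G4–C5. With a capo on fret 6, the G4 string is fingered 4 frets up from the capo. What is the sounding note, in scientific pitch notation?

F5

The capo raises the open G4 by 6 semitones to C#5; fretting 4 more gives G4 + 6 + 4 = G4 + 10 semitones = F5.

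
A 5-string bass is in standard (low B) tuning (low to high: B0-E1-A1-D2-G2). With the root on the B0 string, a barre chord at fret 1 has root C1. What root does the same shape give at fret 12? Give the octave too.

B1

Moving from fret 1 to fret 12 shifts the root by 11 semitones.
C1 up 11 semitones is B1.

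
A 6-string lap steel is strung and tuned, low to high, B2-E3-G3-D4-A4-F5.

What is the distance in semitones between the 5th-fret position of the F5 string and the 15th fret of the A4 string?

F5 at fret 5 → Bb5 (MIDI 82); A4 at fret 15 → C6 (MIDI 84).
82 − 84 = -2, so the two pitches are 2 semitones apart, with C6 the higher.

2 semitones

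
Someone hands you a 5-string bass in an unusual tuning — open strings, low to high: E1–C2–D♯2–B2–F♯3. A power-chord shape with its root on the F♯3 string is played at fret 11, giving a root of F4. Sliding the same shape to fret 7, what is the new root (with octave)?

C♯4

Moving from fret 11 to fret 7 shifts the root by -4 semitones.
F4 down 4 semitones is C♯4.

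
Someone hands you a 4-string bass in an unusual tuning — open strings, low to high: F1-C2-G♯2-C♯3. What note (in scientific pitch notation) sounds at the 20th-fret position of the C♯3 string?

The open C♯3 string plus 20 semitones: C#–D–D#–E–…–G–G#–A.
The walk passes from B into C once, so the octave number goes from 3 to 4.

A4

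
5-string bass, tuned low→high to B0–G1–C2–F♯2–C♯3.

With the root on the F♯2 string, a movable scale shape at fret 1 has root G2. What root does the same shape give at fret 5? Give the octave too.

Moving from fret 1 to fret 5 shifts the root by 4 semitones.
G2 up 4 semitones is B2.

B2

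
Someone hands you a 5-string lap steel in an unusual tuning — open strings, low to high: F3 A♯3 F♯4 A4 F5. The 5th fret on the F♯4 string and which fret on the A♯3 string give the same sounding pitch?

13

Fret 5 on F♯4 is MIDI 66 + 5 = 71 (B4). On the A♯3 string (open MIDI 58), that pitch is 71 − 58 = fret 13.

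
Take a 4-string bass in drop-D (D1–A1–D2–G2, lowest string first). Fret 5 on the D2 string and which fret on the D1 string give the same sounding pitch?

D2 at fret 5 is D2 + 5 semitones = G2.
The open D1 string is 12 semitones below the open D2, so the same pitch on the D1 string lies at fret 5 + 12 = 17.

17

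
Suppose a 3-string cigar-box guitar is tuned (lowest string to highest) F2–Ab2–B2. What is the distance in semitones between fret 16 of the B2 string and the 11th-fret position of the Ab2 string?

B2 at fret 16 → Eb4 (MIDI 63); Ab2 at fret 11 → G3 (MIDI 55).
63 − 55 = 8, so the two pitches are 8 semitones apart, with Eb4 the higher.

8 semitones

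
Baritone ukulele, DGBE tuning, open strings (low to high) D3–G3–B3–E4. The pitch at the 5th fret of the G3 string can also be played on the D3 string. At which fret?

Fret 5 on G3 is MIDI 55 + 5 = 60 (C4). On the D3 string (open MIDI 50), that pitch is 60 − 50 = fret 10.

10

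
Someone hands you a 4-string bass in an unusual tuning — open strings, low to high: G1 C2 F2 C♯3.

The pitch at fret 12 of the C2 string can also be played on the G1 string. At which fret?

17

Fret 12 on C2 is MIDI 36 + 12 = 48 (C3). On the G1 string (open MIDI 31), that pitch is 48 − 31 = fret 17.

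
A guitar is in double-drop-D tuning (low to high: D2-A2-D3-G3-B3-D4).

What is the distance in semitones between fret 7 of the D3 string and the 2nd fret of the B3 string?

4 semitones

D3 at fret 7 → A3 (MIDI 57); B3 at fret 2 → C♯4 (MIDI 61).
57 − 61 = -4, so the two pitches are 4 semitones apart, with C♯4 the higher.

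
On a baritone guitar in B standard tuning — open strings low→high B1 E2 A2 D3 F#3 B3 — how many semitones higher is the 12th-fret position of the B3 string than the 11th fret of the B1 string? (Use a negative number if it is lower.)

25 semitones

B3 at fret 12 → B4 (MIDI 71); B1 at fret 11 → A#2 (MIDI 46).
71 − 46 = 25, so the two pitches are 25 semitones apart.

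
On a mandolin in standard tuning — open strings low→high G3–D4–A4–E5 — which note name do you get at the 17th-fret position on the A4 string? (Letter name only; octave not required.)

The open A4 string plus 17 semitones: A–A#–B–C–…–C–C#–D.

D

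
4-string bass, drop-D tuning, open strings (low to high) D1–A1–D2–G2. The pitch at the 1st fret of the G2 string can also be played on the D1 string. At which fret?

18

G2 at fret 1 is G2 + 1 semitone = G♯2.
The open D1 string is 17 semitones below the open G2, so the same pitch on the D1 string lies at fret 1 + 17 = 18.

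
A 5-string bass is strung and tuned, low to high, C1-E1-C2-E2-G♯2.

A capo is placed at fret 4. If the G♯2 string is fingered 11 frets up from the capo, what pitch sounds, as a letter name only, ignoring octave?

B

The capo raises the open G♯2 by 4 semitones to C3; fretting 11 more gives G♯2 + 4 + 11 = G♯2 + 15 semitones, landing on B.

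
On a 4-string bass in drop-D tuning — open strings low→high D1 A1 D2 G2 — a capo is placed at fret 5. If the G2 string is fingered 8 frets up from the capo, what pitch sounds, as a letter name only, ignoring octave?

The capo raises the open G2 by 5 semitones to C3; fretting 8 more gives G2 + 5 + 8 = G2 + 13 semitones, landing on G♯.

G♯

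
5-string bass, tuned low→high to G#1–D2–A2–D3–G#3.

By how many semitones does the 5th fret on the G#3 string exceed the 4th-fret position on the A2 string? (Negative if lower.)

G#3 at fret 5 → C#4 (MIDI 61); A2 at fret 4 → C#3 (MIDI 49).
61 − 49 = 12, so the two pitches are 12 semitones apart.

12 semitones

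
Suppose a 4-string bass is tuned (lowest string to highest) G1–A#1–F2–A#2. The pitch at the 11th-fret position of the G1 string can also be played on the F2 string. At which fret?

Fret 11 on G1 is MIDI 31 + 11 = 42 (F#2). On the F2 string (open MIDI 41), that pitch is 42 − 41 = fret 1.

1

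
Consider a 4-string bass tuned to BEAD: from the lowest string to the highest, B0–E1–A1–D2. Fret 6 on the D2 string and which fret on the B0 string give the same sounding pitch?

D2 at fret 6 is D2 + 6 semitones = G#2.
The open B0 string is 15 semitones below the open D2, so the same pitch on the B0 string lies at fret 6 + 15 = 21.

21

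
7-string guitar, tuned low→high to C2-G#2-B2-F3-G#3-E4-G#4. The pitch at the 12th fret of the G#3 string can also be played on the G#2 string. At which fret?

24

Fret 12 on G#3 is MIDI 56 + 12 = 68 (G#4). On the G#2 string (open MIDI 44), that pitch is 68 − 44 = fret 24.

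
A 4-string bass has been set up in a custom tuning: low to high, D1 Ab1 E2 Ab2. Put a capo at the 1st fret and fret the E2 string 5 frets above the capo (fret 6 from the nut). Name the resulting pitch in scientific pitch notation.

Bb2

The capo raises the open E2 by 1 semitone to F2; fretting 5 more gives E2 + 1 + 5 = E2 + 6 semitones = Bb2.
(Also written A#.)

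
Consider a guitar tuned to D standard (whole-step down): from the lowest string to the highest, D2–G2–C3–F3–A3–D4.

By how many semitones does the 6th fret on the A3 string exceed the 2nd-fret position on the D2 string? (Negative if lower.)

23 semitones

A3 at fret 6 → D#4 (MIDI 63); D2 at fret 2 → E2 (MIDI 40).
63 − 40 = 23, so the two pitches are 23 semitones apart.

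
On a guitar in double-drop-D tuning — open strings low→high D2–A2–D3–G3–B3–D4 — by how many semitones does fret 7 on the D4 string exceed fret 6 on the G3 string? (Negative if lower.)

D4 at fret 7 → A4 (MIDI 69); G3 at fret 6 → C♯4 (MIDI 61).
69 − 61 = 8, so the two pitches are 8 semitones apart.

8 semitones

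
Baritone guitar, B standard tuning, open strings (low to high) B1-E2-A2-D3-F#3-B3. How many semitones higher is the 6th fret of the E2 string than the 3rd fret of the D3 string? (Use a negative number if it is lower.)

-7 semitones

E2 at fret 6 → A#2 (MIDI 46); D3 at fret 3 → F3 (MIDI 53).
46 − 53 = -7, so the two pitches are 7 semitones apart.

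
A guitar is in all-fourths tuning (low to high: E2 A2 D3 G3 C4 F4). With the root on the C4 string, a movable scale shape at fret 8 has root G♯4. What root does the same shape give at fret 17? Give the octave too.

Moving from fret 8 to fret 17 shifts the root by 9 semitones.
G♯4 up 9 semitones is F5.

F5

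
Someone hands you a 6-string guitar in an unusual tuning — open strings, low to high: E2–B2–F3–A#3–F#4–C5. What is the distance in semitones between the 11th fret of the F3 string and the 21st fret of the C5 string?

29 semitones

F3 at fret 11 → E4 (MIDI 64); C5 at fret 21 → A6 (MIDI 93).
64 − 93 = -29, so the two pitches are 29 semitones apart, with A6 the higher.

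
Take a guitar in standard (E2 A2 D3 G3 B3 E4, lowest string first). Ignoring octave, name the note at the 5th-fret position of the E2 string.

A

Each fret is one semitone, so E2 + 5 = A.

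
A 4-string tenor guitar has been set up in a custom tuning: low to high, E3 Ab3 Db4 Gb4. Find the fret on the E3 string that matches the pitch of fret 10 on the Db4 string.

Fret 10 on Db4 is MIDI 61 + 10 = 71 (B4). On the E3 string (open MIDI 52), that pitch is 71 − 52 = fret 19.

19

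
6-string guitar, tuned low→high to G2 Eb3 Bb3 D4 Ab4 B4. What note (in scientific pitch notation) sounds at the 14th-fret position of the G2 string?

G2 is MIDI 43. Adding 14 gives 57, which is A3.

A3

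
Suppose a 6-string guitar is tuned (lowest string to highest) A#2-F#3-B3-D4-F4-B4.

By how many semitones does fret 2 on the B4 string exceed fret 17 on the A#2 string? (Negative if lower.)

B4 at fret 2 → C#5 (MIDI 73); A#2 at fret 17 → D#4 (MIDI 63).
73 − 63 = 10, so the two pitches are 10 semitones apart.

10 semitones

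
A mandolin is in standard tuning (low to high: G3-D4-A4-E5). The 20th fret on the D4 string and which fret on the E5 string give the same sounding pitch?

6

D4 at fret 20 is D4 + 20 semitones = A#5.
The open E5 string is 14 semitones above the open D4, so the same pitch on the E5 string lies at fret 20 − 14 = 6.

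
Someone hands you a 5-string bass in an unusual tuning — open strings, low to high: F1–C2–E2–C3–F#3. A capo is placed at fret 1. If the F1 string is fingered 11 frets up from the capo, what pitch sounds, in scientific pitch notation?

The capo raises the open F1 by 1 semitone to F#1; fretting 11 more gives F1 + 1 + 11 = F1 + 12 semitones = F2.

F2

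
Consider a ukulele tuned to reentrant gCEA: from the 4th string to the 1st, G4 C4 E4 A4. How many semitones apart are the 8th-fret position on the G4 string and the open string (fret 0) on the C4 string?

G4 at fret 8 → D#5 (MIDI 75); C4 at fret 0 → C4 (MIDI 60).
75 − 60 = 15, so the two pitches are 15 semitones apart, with D#5 the higher.

15 semitones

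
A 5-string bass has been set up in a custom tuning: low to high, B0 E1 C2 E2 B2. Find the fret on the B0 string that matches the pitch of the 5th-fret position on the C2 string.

C2 at fret 5 is C2 + 5 semitones = F2.
The open B0 string is 13 semitones below the open C2, so the same pitch on the B0 string lies at fret 5 + 13 = 18.

18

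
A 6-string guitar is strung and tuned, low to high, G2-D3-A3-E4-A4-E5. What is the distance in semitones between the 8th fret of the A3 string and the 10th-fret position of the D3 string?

A3 at fret 8 → F4 (MIDI 65); D3 at fret 10 → C4 (MIDI 60).
65 − 60 = 5, so the two pitches are 5 semitones apart, with F4 the higher.

5 semitones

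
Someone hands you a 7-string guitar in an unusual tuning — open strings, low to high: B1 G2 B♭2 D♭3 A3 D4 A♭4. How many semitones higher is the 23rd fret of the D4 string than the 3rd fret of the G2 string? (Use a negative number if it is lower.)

D4 at fret 23 → D♭6 (MIDI 85); G2 at fret 3 → B♭2 (MIDI 46).
85 − 46 = 39, so the two pitches are 39 semitones apart.

39 semitones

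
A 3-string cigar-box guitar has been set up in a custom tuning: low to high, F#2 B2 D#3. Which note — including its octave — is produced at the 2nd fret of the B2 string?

Each fret is one semitone, so B2 + 2 = C#3.
(Equivalently spelled Db3.)

C#3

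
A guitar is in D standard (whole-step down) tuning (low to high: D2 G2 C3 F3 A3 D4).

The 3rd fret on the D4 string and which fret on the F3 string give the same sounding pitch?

D4 at fret 3 is D4 + 3 semitones = F4.
The open F3 string is 9 semitones below the open D4, so the same pitch on the F3 string lies at fret 3 + 9 = 12.

12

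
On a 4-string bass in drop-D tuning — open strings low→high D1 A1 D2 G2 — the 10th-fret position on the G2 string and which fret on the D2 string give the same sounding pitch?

15

G2 at fret 10 is G2 + 10 semitones = F3.
The open D2 string is 5 semitones below the open G2, so the same pitch on the D2 string lies at fret 10 + 5 = 15.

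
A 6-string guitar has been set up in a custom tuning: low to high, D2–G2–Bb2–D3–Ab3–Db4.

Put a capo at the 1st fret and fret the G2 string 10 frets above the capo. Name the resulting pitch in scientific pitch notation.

The capo raises the open G2 by 1 semitone to Ab2; fretting 10 more gives G2 + 1 + 10 = G2 + 11 semitones = Gb3.
(Also written F#.)

Gb3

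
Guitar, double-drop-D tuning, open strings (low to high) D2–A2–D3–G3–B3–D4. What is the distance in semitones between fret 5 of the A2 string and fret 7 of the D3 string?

7 semitones

A2 at fret 5 → D3 (MIDI 50); D3 at fret 7 → A3 (MIDI 57).
50 − 57 = -7, so the two pitches are 7 semitones apart, with A3 the higher.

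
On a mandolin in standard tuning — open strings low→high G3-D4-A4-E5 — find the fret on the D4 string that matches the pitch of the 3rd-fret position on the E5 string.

E5 at fret 3 is E5 + 3 semitones = G5.
The open D4 string is 14 semitones below the open E5, so the same pitch on the D4 string lies at fret 3 + 14 = 17.

17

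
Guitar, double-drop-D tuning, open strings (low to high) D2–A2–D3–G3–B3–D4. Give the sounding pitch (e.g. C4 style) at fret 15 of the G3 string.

The open G3 string plus 15 semitones: G–G#–A–A#–…–G#–A–A#.
The walk passes from B into C once, so the octave number goes from 3 to 4.
(Equivalently spelled Bb4.)

A#4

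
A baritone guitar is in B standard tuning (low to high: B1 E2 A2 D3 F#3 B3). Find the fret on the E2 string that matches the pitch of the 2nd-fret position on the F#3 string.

16

F#3 at fret 2 is F#3 + 2 semitones = G#3.
The open E2 string is 14 semitones below the open F#3, so the same pitch on the E2 string lies at fret 2 + 14 = 16.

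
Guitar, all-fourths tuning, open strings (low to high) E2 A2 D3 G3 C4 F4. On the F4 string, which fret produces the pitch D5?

D5 is 9 semitones above the open F4 (F–F#–G–G#–A–A#–B–C–C#–D), so it sits at fret 9.

9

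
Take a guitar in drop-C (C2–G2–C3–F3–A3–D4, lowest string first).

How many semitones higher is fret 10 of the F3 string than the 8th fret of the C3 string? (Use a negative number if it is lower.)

7 semitones

F3 at fret 10 → D♯4 (MIDI 63); C3 at fret 8 → G♯3 (MIDI 56).
63 − 56 = 7, so the two pitches are 7 semitones apart.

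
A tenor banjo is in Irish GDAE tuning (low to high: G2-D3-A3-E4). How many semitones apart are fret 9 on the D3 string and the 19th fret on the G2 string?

D3 at fret 9 → B3 (MIDI 59); G2 at fret 19 → D4 (MIDI 62).
59 − 62 = -3, so the two pitches are 3 semitones apart, with D4 the higher.

3 semitones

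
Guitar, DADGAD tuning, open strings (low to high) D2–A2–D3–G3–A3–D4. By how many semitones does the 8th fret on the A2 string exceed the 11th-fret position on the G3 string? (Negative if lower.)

A2 at fret 8 → F3 (MIDI 53); G3 at fret 11 → F#4 (MIDI 66).
53 − 66 = -13, so the two pitches are 13 semitones apart.

-13 semitones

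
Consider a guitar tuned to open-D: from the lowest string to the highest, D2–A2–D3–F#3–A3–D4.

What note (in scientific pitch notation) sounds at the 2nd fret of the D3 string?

D3 is MIDI 50. Adding 2 gives 52, which is E3.

E3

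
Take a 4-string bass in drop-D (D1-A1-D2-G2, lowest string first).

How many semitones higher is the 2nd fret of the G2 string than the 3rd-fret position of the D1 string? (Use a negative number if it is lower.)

16 semitones

G2 at fret 2 → A2 (MIDI 45); D1 at fret 3 → F1 (MIDI 29).
45 − 29 = 16, so the two pitches are 16 semitones apart.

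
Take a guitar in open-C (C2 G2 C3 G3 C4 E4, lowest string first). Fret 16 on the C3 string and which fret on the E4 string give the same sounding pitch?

0

Fret 16 on C3 is MIDI 48 + 16 = 64 (E4). On the E4 string (open MIDI 64), that pitch is 64 − 64 = fret 0.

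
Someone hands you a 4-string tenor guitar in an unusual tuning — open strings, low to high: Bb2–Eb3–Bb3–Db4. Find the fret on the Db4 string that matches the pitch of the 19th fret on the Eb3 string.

9

Fret 19 on Eb3 is MIDI 51 + 19 = 70 (Bb4). On the Db4 string (open MIDI 61), that pitch is 70 − 61 = fret 9.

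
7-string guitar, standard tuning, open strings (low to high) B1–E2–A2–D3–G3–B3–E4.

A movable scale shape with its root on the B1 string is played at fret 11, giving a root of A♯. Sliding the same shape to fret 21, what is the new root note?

G♯

Moving from fret 11 to fret 21 shifts the root by 10 semitones.
A♯ up 10 semitones is G♯.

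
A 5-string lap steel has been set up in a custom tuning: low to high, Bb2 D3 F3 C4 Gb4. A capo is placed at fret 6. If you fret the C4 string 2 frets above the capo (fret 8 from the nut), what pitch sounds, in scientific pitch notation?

Ab4

The capo raises the open C4 by 6 semitones to Gb4; fretting 2 more gives C4 + 6 + 2 = C4 + 8 semitones = Ab4.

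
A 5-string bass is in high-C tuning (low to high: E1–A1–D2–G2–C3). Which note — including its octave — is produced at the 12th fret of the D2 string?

D3

Each fret is one semitone, so D2 + 12 = D3.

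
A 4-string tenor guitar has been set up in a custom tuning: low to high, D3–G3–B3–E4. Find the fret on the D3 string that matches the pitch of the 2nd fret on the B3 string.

Fret 2 on B3 is MIDI 59 + 2 = 61 (D♭4). On the D3 string (open MIDI 50), that pitch is 61 − 50 = fret 11.

11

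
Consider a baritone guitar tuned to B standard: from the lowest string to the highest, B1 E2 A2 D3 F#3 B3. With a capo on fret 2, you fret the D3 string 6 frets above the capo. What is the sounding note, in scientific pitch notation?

A#3

The capo raises the open D3 by 2 semitones to E3; fretting 6 more gives D3 + 2 + 6 = D3 + 8 semitones = A#3.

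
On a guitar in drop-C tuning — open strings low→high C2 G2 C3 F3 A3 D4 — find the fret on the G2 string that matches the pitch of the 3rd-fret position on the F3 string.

13

Fret 3 on F3 is MIDI 53 + 3 = 56 (G♯3). On the G2 string (open MIDI 43), that pitch is 56 − 43 = fret 13.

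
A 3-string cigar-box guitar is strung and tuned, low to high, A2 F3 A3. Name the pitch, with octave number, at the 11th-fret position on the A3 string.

G#4

The open A3 string plus 11 semitones: A–A#–B–C–…–F#–G–G#.
The walk passes from B into C once, so the octave number goes from 3 to 4.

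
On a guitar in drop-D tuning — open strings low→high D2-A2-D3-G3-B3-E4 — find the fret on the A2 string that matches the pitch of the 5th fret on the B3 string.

19

Fret 5 on B3 is MIDI 59 + 5 = 64 (E4). On the A2 string (open MIDI 45), that pitch is 64 − 45 = fret 19.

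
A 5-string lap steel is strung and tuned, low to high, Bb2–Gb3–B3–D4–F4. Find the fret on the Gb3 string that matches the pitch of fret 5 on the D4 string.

13

D4 at fret 5 is D4 + 5 semitones = G4.
The open Gb3 string is 8 semitones below the open D4, so the same pitch on the Gb3 string lies at fret 5 + 8 = 13.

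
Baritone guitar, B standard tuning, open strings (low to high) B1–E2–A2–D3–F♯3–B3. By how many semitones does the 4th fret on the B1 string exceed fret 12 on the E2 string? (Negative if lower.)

B1 at fret 4 → D♯2 (MIDI 39); E2 at fret 12 → E3 (MIDI 52).
39 − 52 = -13, so the two pitches are 13 semitones apart.

-13 semitones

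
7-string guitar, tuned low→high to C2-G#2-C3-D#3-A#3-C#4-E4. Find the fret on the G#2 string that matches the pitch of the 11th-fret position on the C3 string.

C3 at fret 11 is C3 + 11 semitones = B3.
The open G#2 string is 4 semitones below the open C3, so the same pitch on the G#2 string lies at fret 11 + 4 = 15.

15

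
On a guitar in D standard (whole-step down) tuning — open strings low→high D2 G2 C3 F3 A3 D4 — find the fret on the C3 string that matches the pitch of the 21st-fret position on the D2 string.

Fret 21 on D2 is MIDI 38 + 21 = 59 (B3). On the C3 string (open MIDI 48), that pitch is 59 − 48 = fret 11.

11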